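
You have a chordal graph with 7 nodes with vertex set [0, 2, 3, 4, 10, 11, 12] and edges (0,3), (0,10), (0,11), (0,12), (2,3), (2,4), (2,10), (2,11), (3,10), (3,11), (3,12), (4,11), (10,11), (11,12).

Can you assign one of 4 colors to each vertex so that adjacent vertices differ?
A valid 4-coloring: color 1: [11]; color 2: [3, 4]; color 3: [0, 2]; color 4: [10, 12].
(χ(G) = 4 ≤ 4.)

Yes, G is 4-colorable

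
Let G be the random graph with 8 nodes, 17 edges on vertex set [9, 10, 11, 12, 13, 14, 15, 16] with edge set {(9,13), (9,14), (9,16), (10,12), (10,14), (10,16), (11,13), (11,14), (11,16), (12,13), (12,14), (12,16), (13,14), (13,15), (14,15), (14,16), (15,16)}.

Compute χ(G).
Clique number ω(G) = 4 (lower bound: χ ≥ ω).
The clique on [10, 12, 14, 16] has size 4, forcing χ ≥ 4, and the coloring below uses 4 colors, so χ(G) = 4.
A valid 4-coloring: color 1: [14]; color 2: [13, 16]; color 3: [9, 11, 12, 15]; color 4: [10].

χ(G) = 4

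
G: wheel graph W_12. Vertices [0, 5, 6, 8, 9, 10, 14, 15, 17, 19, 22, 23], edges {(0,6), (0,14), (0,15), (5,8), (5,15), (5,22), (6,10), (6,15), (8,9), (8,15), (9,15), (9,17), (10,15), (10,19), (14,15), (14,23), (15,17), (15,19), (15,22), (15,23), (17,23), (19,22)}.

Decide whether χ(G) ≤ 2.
No, G is not 2-colorable

The clique on vertices [0, 6, 15] has size 3 > 2, so it alone needs 3 colors.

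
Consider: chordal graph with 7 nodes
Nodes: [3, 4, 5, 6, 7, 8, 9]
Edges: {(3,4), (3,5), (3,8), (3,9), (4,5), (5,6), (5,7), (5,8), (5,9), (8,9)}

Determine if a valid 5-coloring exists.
A valid 5-coloring: color 1: [5]; color 2: [3, 6, 7]; color 3: [4, 9]; color 4: [8].
(χ(G) = 4 ≤ 5.)

Yes, G is 5-colorable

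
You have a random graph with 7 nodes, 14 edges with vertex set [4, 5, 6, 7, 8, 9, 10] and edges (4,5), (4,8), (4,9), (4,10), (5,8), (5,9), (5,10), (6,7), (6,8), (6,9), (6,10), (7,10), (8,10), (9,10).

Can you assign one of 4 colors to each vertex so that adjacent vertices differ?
Yes, G is 4-colorable

A valid 4-coloring: color 1: [10]; color 2: [7, 8, 9]; color 3: [4, 6]; color 4: [5].
(χ(G) = 4 ≤ 4.)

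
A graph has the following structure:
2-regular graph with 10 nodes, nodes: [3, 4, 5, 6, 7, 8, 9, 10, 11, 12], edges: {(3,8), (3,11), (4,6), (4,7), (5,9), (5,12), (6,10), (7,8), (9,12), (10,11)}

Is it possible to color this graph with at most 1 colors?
The clique on vertices [5, 9, 12] has size 3 > 1, so it alone needs 3 colors.

No, G is not 1-colorable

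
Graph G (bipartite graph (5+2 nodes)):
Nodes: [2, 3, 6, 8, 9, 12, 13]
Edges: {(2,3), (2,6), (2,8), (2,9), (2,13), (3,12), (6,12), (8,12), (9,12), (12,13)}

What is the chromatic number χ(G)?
χ(G) = 2

Clique number ω(G) = 2 (lower bound: χ ≥ ω).
The graph is bipartite (no odd cycle), so 2 colors suffice: χ(G) = 2.
A valid 2-coloring: color 1: [2, 12]; color 2: [3, 6, 8, 9, 13].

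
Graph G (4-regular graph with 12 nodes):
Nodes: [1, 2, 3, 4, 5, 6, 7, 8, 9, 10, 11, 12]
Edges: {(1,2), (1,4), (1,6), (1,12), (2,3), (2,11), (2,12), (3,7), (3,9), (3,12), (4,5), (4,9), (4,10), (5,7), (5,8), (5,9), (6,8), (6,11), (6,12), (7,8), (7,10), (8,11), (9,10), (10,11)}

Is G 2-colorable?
No, G is not 2-colorable

The clique on vertices [1, 2, 12] has size 3 > 2, so it alone needs 3 colors.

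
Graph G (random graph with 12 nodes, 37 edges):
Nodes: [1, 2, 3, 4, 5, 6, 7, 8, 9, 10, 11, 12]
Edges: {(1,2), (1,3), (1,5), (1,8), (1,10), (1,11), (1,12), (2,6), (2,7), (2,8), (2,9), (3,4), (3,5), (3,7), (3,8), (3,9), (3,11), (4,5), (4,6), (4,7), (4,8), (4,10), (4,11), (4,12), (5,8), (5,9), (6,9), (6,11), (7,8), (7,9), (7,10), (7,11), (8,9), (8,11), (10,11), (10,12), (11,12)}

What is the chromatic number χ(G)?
χ(G) = 5

Clique number ω(G) = 5 (lower bound: χ ≥ ω).
The clique on [3, 4, 7, 8, 11] has size 5, forcing χ ≥ 5, and the coloring below uses 5 colors, so χ(G) = 5.
A valid 5-coloring: color 1: [1, 4, 9]; color 2: [2, 5, 11]; color 3: [6, 8, 10]; color 4: [3, 12]; color 5: [7].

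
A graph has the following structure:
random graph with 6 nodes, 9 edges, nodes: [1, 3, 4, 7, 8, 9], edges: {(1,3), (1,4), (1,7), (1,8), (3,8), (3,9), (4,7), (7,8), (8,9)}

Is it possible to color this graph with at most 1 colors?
No, G is not 1-colorable

The clique on vertices [1, 3, 8] has size 3 > 1, so it alone needs 3 colors.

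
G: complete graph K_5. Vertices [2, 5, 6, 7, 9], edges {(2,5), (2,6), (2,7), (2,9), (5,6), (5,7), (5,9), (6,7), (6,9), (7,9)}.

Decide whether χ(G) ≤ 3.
No, G is not 3-colorable

The clique on vertices [2, 5, 6, 7, 9] has size 5 > 3, so it alone needs 5 colors.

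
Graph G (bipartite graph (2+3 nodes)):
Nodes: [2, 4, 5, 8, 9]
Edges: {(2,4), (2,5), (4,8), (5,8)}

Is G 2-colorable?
A valid 2-coloring: color 1: [2, 8, 9]; color 2: [4, 5].
(χ(G) = 2 ≤ 2.)

Yes, G is 2-colorable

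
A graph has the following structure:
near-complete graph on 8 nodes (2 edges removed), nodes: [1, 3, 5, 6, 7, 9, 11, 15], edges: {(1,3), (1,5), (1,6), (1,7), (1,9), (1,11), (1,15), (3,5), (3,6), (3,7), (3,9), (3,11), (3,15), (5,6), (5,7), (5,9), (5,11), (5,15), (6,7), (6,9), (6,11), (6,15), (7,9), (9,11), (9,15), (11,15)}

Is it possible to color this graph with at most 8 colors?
Yes, G is 8-colorable

A valid 8-coloring: color 1: [3]; color 2: [1]; color 3: [9]; color 4: [6]; color 5: [5]; color 6: [7, 15]; color 7: [11].
(χ(G) = 7 ≤ 8.)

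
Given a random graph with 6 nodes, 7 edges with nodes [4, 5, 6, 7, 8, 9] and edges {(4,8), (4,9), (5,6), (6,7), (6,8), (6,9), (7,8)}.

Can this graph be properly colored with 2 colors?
No, G is not 2-colorable

The clique on vertices [6, 7, 8] has size 3 > 2, so it alone needs 3 colors.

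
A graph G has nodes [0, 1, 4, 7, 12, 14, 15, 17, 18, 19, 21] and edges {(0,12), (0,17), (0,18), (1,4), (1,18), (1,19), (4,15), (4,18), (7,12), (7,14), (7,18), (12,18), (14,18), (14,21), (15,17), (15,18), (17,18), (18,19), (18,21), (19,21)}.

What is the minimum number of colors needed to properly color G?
Clique number ω(G) = 3 (lower bound: χ ≥ ω).
The clique on [0, 17, 18] has size 3, forcing χ ≥ 3, and the coloring below uses 3 colors, so χ(G) = 3.
A valid 3-coloring: color 1: [18]; color 2: [0, 1, 7, 15, 21]; color 3: [4, 12, 14, 17, 19].

χ(G) = 3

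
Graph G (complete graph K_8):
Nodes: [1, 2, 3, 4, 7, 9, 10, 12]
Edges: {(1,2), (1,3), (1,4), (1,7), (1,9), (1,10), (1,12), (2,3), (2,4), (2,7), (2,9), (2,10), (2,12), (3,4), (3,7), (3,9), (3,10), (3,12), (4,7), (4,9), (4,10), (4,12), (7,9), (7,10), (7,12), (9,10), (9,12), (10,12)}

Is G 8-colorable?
A valid 8-coloring: color 1: [9]; color 2: [7]; color 3: [1]; color 4: [10]; color 5: [3]; color 6: [2]; color 7: [4]; color 8: [12].
(χ(G) = 8 ≤ 8.)

Yes, G is 8-colorable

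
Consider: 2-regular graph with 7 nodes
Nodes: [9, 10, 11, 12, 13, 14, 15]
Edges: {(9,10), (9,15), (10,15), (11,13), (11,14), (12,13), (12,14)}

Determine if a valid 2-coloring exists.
The clique on vertices [9, 10, 15] has size 3 > 2, so it alone needs 3 colors.

No, G is not 2-colorable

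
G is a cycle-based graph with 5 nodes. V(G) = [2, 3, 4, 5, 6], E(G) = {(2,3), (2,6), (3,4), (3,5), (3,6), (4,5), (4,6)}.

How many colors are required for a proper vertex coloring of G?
χ(G) = 3

Clique number ω(G) = 3 (lower bound: χ ≥ ω).
The clique on [2, 3, 6] has size 3, forcing χ ≥ 3, and the coloring below uses 3 colors, so χ(G) = 3.
A valid 3-coloring: color 1: [3]; color 2: [2, 4]; color 3: [5, 6].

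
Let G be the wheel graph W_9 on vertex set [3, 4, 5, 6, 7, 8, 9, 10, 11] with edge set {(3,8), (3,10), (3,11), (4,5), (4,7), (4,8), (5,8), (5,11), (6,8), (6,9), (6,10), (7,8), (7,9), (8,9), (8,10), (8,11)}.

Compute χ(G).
Clique number ω(G) = 3 (lower bound: χ ≥ ω).
The clique on [3, 8, 10] has size 3, forcing χ ≥ 3, and the coloring below uses 3 colors, so χ(G) = 3.
A valid 3-coloring: color 1: [8]; color 2: [3, 5, 6, 7]; color 3: [4, 9, 10, 11].

χ(G) = 3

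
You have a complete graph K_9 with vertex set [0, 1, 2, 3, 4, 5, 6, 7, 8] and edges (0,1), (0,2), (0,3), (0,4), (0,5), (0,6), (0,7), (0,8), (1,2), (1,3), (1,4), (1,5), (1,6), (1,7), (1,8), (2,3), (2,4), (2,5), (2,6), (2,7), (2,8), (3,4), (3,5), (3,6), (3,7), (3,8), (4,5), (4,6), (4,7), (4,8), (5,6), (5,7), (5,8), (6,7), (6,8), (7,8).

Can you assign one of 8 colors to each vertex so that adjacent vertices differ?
The clique on vertices [0, 1, 2, 3, 4, 5, 6, 7, 8] has size 9 > 8, so it alone needs 9 colors.

No, G is not 8-colorable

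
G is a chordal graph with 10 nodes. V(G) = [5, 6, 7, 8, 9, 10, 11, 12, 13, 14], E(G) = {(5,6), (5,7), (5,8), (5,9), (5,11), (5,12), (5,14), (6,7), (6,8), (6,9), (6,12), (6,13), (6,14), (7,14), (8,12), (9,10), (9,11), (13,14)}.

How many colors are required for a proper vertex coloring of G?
χ(G) = 4

Clique number ω(G) = 4 (lower bound: χ ≥ ω).
The clique on [5, 6, 8, 12] has size 4, forcing χ ≥ 4, and the coloring below uses 4 colors, so χ(G) = 4.
A valid 4-coloring: color 1: [5, 10, 13]; color 2: [6, 11]; color 3: [9, 12, 14]; color 4: [7, 8].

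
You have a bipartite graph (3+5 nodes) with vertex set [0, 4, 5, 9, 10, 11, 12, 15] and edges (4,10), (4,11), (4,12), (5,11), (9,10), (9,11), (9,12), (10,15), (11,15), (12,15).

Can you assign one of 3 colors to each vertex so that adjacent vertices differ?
Yes, G is 3-colorable

A valid 3-coloring: color 1: [0, 10, 11, 12]; color 2: [4, 5, 9, 15].
(χ(G) = 2 ≤ 3.)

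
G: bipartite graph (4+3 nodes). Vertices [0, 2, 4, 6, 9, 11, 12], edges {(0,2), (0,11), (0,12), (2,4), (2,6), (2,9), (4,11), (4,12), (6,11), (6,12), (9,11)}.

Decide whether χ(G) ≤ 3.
Yes, G is 3-colorable

A valid 3-coloring: color 1: [2, 11, 12]; color 2: [0, 4, 6, 9].
(χ(G) = 2 ≤ 3.)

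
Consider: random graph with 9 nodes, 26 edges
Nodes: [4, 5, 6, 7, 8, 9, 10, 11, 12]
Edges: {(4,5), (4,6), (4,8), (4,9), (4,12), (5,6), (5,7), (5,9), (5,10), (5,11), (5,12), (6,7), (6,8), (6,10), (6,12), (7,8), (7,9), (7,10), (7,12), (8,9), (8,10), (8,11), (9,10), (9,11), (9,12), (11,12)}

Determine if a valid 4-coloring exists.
A valid 4-coloring: color 1: [6, 9]; color 2: [5, 8]; color 3: [10, 12]; color 4: [4, 7, 11].
(χ(G) = 4 ≤ 4.)

Yes, G is 4-colorable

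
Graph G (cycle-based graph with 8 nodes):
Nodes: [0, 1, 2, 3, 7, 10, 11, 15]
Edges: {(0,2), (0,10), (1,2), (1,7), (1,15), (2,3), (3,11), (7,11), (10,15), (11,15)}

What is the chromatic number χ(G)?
χ(G) = 3

Clique number ω(G) = 2 (lower bound: χ ≥ ω).
Odd cycle [15, 10, 0, 2, 1] needs 3 colors (χ ≥ 3).
The coloring below uses 3 colors, so χ(G) = 3.
A valid 3-coloring: color 1: [1, 10, 11]; color 2: [2, 7, 15]; color 3: [0, 3].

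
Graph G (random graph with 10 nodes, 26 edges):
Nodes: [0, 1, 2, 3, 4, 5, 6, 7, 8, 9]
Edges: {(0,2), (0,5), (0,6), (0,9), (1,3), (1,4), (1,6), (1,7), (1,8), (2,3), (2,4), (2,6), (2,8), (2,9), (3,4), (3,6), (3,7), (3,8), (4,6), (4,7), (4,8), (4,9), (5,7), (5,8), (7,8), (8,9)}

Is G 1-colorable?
The clique on vertices [1, 3, 4, 7, 8] has size 5 > 1, so it alone needs 5 colors.

No, G is not 1-colorable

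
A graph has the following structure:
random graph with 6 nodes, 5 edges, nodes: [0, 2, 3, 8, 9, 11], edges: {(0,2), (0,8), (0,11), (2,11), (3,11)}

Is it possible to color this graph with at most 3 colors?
Yes, G is 3-colorable

A valid 3-coloring: color 1: [8, 9, 11]; color 2: [0, 3]; color 3: [2].
(χ(G) = 3 ≤ 3.)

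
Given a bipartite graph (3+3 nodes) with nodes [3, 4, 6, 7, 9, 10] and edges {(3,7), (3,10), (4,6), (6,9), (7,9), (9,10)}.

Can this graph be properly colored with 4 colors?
Yes, G is 4-colorable

A valid 4-coloring: color 1: [3, 4, 9]; color 2: [6, 7, 10].
(χ(G) = 2 ≤ 4.)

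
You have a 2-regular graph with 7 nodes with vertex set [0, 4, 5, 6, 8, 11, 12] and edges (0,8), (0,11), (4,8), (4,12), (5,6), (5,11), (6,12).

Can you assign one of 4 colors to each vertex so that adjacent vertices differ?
A valid 4-coloring: color 1: [8, 11, 12]; color 2: [0, 4, 6]; color 3: [5].
(χ(G) = 3 ≤ 4.)

Yes, G is 4-colorable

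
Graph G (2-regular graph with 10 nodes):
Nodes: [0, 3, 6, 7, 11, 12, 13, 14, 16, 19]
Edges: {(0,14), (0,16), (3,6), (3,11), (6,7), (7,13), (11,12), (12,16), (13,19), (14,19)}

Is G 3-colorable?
A valid 3-coloring: color 1: [0, 3, 7, 12, 19]; color 2: [6, 11, 13, 14, 16].
(χ(G) = 2 ≤ 3.)

Yes, G is 3-colorable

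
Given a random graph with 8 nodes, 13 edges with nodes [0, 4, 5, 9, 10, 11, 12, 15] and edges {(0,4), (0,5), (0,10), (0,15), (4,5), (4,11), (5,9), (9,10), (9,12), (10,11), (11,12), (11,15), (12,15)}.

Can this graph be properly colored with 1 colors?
No, G is not 1-colorable

The clique on vertices [0, 4, 5] has size 3 > 1, so it alone needs 3 colors.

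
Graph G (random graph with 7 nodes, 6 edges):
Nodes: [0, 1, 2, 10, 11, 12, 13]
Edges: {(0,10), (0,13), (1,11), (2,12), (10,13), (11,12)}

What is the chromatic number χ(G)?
χ(G) = 3

Clique number ω(G) = 3 (lower bound: χ ≥ ω).
The clique on [0, 10, 13] has size 3, forcing χ ≥ 3, and the coloring below uses 3 colors, so χ(G) = 3.
A valid 3-coloring: color 1: [2, 10, 11]; color 2: [0, 1, 12]; color 3: [13].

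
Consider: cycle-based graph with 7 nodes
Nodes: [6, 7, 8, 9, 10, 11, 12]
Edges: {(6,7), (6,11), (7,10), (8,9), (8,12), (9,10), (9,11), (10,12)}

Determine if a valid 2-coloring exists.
Odd cycle [11, 6, 7, 10, 9] needs 3 colors (χ ≥ 3).
Hence χ(G) ≥ 3 > 2, so no proper 2-coloring exists.

No, G is not 2-colorable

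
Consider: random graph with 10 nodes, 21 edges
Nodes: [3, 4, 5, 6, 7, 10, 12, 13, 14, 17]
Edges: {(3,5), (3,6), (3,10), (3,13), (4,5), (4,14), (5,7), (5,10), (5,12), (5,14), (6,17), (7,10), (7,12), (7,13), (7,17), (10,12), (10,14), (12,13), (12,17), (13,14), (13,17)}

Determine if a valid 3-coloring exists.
No, G is not 3-colorable

The clique on vertices [7, 12, 13, 17] has size 4 > 3, so it alone needs 4 colors.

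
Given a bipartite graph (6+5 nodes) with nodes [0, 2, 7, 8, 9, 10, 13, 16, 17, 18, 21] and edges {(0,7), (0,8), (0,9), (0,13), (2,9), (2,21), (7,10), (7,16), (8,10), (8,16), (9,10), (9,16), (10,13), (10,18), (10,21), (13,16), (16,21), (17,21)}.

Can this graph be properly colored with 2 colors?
A valid 2-coloring: color 1: [0, 2, 10, 16, 17]; color 2: [7, 8, 9, 13, 18, 21].
(χ(G) = 2 ≤ 2.)

Yes, G is 2-colorable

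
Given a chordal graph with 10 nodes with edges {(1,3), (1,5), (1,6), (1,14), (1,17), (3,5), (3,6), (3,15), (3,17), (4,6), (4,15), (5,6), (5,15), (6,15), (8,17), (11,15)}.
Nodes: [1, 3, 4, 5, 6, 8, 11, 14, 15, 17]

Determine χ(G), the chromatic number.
Clique number ω(G) = 4 (lower bound: χ ≥ ω).
The clique on [1, 3, 5, 6] has size 4, forcing χ ≥ 4, and the coloring below uses 4 colors, so χ(G) = 4.
A valid 4-coloring: color 1: [1, 8, 15]; color 2: [6, 11, 14, 17]; color 3: [3, 4]; color 4: [5].

χ(G) = 4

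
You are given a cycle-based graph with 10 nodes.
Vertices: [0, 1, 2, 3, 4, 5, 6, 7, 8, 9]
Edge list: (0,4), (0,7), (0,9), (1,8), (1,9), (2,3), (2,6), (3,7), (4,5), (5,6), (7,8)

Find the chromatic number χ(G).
χ(G) = 3

Clique number ω(G) = 2 (lower bound: χ ≥ ω).
Odd cycle [2, 6, 5, 4, 0, 7, 3] needs 3 colors (χ ≥ 3).
The coloring below uses 3 colors, so χ(G) = 3.
A valid 3-coloring: color 1: [1, 4, 6, 7]; color 2: [0, 2, 5, 8]; color 3: [3, 9].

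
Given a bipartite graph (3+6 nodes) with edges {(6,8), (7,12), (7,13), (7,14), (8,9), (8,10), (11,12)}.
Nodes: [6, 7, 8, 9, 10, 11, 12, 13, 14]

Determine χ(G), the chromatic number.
Clique number ω(G) = 2 (lower bound: χ ≥ ω).
The graph is bipartite (no odd cycle), so 2 colors suffice: χ(G) = 2.
A valid 2-coloring: color 1: [7, 8, 11]; color 2: [6, 9, 10, 12, 13, 14].

χ(G) = 2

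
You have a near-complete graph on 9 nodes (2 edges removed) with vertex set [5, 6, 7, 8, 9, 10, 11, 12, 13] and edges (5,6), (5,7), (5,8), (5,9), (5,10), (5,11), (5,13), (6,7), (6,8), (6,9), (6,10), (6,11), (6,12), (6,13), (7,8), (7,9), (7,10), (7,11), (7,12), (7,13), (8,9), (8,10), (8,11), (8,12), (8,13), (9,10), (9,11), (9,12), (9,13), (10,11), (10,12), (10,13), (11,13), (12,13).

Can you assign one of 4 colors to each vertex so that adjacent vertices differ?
No, G is not 4-colorable

The clique on vertices [5, 6, 7, 8, 9, 10, 11, 13] has size 8 > 4, so it alone needs 8 colors.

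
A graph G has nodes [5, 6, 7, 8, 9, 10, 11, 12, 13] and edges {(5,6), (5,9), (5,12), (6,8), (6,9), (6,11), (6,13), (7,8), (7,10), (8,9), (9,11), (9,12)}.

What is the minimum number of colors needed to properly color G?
Clique number ω(G) = 3 (lower bound: χ ≥ ω).
The clique on [5, 9, 12] has size 3, forcing χ ≥ 3, and the coloring below uses 3 colors, so χ(G) = 3.
A valid 3-coloring: color 1: [7, 9, 13]; color 2: [6, 10, 12]; color 3: [5, 8, 11].

χ(G) = 3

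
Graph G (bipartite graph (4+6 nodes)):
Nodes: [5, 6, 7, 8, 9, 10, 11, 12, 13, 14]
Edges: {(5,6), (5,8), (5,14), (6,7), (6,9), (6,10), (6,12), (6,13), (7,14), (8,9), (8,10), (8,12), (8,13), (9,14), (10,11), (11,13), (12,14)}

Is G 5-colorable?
A valid 5-coloring: color 1: [6, 8, 11, 14]; color 2: [5, 7, 9, 10, 12, 13].
(χ(G) = 2 ≤ 5.)

Yes, G is 5-colorable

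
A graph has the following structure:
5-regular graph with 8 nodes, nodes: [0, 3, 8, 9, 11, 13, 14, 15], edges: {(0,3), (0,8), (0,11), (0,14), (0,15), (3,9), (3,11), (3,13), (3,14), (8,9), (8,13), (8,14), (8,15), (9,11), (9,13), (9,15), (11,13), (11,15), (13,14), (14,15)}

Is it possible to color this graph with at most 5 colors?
Yes, G is 5-colorable

A valid 5-coloring: color 1: [13, 15]; color 2: [0, 9]; color 3: [11, 14]; color 4: [3, 8].
(χ(G) = 4 ≤ 5.)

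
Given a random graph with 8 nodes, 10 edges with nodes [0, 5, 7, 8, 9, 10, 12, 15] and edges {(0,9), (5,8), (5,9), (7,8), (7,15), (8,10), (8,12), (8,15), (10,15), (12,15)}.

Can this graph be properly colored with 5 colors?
Yes, G is 5-colorable

A valid 5-coloring: color 1: [8, 9]; color 2: [0, 5, 15]; color 3: [7, 10, 12].
(χ(G) = 3 ≤ 5.)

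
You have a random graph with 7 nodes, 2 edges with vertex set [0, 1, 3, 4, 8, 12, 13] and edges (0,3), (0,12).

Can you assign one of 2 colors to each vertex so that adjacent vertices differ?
Yes, G is 2-colorable

A valid 2-coloring: color 1: [0, 1, 4, 8, 13]; color 2: [3, 12].
(χ(G) = 2 ≤ 2.)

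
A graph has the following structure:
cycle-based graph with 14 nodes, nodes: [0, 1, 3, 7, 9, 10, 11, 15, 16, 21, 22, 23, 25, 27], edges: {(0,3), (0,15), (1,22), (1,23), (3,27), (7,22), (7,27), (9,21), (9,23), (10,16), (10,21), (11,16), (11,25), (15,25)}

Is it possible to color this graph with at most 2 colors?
A valid 2-coloring: color 1: [0, 16, 21, 22, 23, 25, 27]; color 2: [1, 3, 7, 9, 10, 11, 15].
(χ(G) = 2 ≤ 2.)

Yes, G is 2-colorable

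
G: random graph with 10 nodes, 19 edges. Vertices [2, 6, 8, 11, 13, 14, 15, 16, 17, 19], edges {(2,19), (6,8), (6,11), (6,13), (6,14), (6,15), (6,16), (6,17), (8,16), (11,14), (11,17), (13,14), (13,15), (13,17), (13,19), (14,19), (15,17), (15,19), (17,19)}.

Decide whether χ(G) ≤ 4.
Yes, G is 4-colorable

A valid 4-coloring: color 1: [6, 19]; color 2: [2, 8, 14, 17]; color 3: [11, 13, 16]; color 4: [15].
(χ(G) = 4 ≤ 4.)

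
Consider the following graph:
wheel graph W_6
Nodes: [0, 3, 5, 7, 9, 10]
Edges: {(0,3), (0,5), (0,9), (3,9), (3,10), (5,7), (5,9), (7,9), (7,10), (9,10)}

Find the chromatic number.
Clique number ω(G) = 3 (lower bound: χ ≥ ω).
Odd cycle [0, 3, 10, 7, 5] needs 3 colors (χ ≥ 3).
Vertex 9 is adjacent to every vertex of [0, 3, 5, 7, 10], which already need 3 colors among themselves, so 9 needs a new color (χ ≥ 4).
The coloring below uses 4 colors, so χ(G) = 4.
A valid 4-coloring: color 1: [9]; color 2: [0, 7]; color 3: [3, 5]; color 4: [10].

χ(G) = 4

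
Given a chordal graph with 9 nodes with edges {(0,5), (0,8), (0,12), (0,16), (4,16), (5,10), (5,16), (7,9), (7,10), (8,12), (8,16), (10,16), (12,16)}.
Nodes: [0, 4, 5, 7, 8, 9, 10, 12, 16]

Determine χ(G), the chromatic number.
χ(G) = 4

Clique number ω(G) = 4 (lower bound: χ ≥ ω).
The clique on [0, 8, 12, 16] has size 4, forcing χ ≥ 4, and the coloring below uses 4 colors, so χ(G) = 4.
A valid 4-coloring: color 1: [7, 16]; color 2: [0, 4, 9, 10]; color 3: [5, 12]; color 4: [8].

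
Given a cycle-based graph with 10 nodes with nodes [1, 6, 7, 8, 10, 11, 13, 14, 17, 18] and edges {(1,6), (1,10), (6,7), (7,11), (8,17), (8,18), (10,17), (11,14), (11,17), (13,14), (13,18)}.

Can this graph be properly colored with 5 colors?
A valid 5-coloring: color 1: [6, 8, 10, 11, 13]; color 2: [1, 7, 14, 17, 18].
(χ(G) = 2 ≤ 5.)

Yes, G is 5-colorable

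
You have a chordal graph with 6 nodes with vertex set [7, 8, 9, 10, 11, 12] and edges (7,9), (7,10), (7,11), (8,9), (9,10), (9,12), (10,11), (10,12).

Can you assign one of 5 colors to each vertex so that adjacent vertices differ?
A valid 5-coloring: color 1: [9, 11]; color 2: [8, 10]; color 3: [7, 12].
(χ(G) = 3 ≤ 5.)

Yes, G is 5-colorable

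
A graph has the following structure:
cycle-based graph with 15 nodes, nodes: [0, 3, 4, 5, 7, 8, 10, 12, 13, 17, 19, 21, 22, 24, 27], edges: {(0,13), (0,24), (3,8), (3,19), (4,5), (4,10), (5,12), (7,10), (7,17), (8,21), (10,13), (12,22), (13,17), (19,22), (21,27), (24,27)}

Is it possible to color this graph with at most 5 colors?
A valid 5-coloring: color 1: [3, 5, 10, 17, 21, 22, 24]; color 2: [4, 7, 8, 12, 13, 19, 27]; color 3: [0].
(χ(G) = 3 ≤ 5.)

Yes, G is 5-colorable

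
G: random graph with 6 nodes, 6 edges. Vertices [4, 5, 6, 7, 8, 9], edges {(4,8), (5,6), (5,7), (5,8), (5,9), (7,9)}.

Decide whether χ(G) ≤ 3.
A valid 3-coloring: color 1: [4, 5]; color 2: [6, 8, 9]; color 3: [7].
(χ(G) = 3 ≤ 3.)

Yes, G is 3-colorable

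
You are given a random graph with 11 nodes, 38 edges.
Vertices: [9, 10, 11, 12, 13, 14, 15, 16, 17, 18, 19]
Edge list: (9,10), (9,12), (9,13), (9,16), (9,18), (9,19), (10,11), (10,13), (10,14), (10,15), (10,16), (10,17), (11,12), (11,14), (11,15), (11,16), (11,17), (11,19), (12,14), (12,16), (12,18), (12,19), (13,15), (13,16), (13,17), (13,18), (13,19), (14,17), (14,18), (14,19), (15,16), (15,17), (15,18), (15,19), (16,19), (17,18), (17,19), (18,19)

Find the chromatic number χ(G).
Clique number ω(G) = 5 (lower bound: χ ≥ ω).
The clique on [13, 15, 17, 18, 19] has size 5, forcing χ ≥ 5, and the coloring below uses 5 colors, so χ(G) = 5.
A valid 5-coloring: color 1: [10, 19]; color 2: [11, 13]; color 3: [9, 14, 15]; color 4: [16, 18]; color 5: [12, 17].

χ(G) = 5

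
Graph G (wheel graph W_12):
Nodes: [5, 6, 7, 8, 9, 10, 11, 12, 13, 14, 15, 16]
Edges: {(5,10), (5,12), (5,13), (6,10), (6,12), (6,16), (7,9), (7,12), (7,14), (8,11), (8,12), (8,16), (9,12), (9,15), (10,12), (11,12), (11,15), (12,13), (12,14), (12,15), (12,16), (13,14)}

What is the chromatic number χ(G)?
Clique number ω(G) = 3 (lower bound: χ ≥ ω).
Odd cycle [15, 9, 7, 14, 13, 5, 10, 6, 16, 8, 11] needs 3 colors (χ ≥ 3).
Vertex 12 is adjacent to every vertex of [5, 6, 7, 8, 9, 10, 11, 13, 14, 15, 16], which already need 3 colors among themselves, so 12 needs a new color (χ ≥ 4).
The coloring below uses 4 colors, so χ(G) = 4.
A valid 4-coloring: color 1: [12]; color 2: [7, 8, 10, 13, 15]; color 3: [5, 6, 9, 11, 14]; color 4: [16].

χ(G) = 4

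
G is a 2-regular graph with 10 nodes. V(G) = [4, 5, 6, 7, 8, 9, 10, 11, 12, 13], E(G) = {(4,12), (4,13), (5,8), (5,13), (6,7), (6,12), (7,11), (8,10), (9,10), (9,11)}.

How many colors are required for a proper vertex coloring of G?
Clique number ω(G) = 2 (lower bound: χ ≥ ω).
The graph is bipartite (no odd cycle), so 2 colors suffice: χ(G) = 2.
A valid 2-coloring: color 1: [4, 5, 6, 10, 11]; color 2: [7, 8, 9, 12, 13].

χ(G) = 2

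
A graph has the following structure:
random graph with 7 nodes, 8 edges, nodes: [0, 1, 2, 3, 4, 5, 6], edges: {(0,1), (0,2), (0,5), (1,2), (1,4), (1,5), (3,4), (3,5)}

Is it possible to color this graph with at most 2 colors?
The clique on vertices [0, 1, 2] has size 3 > 2, so it alone needs 3 colors.

No, G is not 2-colorable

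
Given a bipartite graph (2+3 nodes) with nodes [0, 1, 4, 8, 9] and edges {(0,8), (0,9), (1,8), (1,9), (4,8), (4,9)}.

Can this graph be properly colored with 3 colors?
A valid 3-coloring: color 1: [8, 9]; color 2: [0, 1, 4].
(χ(G) = 2 ≤ 3.)

Yes, G is 3-colorable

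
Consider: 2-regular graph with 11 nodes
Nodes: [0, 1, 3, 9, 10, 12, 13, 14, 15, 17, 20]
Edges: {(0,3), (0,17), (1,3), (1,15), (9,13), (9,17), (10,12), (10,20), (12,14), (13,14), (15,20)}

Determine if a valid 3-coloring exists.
A valid 3-coloring: color 1: [0, 1, 9, 14, 20]; color 2: [3, 10, 13, 15, 17]; color 3: [12].
(χ(G) = 3 ≤ 3.)

Yes, G is 3-colorable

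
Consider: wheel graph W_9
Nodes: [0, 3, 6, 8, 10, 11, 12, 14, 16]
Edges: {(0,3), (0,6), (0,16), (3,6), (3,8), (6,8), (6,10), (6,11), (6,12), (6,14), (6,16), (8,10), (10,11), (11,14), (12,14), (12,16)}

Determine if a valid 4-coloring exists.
Yes, G is 4-colorable

A valid 4-coloring: color 1: [6]; color 2: [0, 8, 11, 12]; color 3: [3, 10, 14, 16].
(χ(G) = 3 ≤ 4.)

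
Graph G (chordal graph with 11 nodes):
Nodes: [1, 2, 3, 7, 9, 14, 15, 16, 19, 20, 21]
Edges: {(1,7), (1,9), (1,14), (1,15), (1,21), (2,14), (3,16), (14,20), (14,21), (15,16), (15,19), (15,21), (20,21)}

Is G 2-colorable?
The clique on vertices [1, 14, 21] has size 3 > 2, so it alone needs 3 colors.

No, G is not 2-colorable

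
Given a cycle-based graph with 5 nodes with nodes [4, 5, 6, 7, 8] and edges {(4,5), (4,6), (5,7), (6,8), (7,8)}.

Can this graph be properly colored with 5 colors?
Yes, G is 5-colorable

A valid 5-coloring: color 1: [5, 6]; color 2: [4, 8]; color 3: [7].
(χ(G) = 3 ≤ 5.)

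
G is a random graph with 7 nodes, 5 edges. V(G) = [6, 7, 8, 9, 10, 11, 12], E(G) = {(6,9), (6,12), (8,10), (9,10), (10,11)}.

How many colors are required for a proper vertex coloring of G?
χ(G) = 2

Clique number ω(G) = 2 (lower bound: χ ≥ ω).
The graph is bipartite (no odd cycle), so 2 colors suffice: χ(G) = 2.
A valid 2-coloring: color 1: [6, 7, 10]; color 2: [8, 9, 11, 12].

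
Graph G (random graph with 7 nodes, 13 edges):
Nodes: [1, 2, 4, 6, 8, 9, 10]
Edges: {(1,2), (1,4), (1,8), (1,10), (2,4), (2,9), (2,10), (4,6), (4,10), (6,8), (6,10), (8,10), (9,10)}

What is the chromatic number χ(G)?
Clique number ω(G) = 4 (lower bound: χ ≥ ω).
The clique on [1, 2, 4, 10] has size 4, forcing χ ≥ 4, and the coloring below uses 4 colors, so χ(G) = 4.
A valid 4-coloring: color 1: [10]; color 2: [2, 6]; color 3: [1, 9]; color 4: [4, 8].

χ(G) = 4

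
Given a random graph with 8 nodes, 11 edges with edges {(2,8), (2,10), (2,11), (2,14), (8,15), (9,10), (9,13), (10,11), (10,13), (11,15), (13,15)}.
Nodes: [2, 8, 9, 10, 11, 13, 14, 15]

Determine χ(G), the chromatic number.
χ(G) = 3

Clique number ω(G) = 3 (lower bound: χ ≥ ω).
The clique on [9, 10, 13] has size 3, forcing χ ≥ 3, and the coloring below uses 3 colors, so χ(G) = 3.
A valid 3-coloring: color 1: [2, 9, 15]; color 2: [8, 10, 14]; color 3: [11, 13].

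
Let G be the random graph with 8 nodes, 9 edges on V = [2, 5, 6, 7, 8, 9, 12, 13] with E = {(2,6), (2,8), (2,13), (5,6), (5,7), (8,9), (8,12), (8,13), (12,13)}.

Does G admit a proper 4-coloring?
A valid 4-coloring: color 1: [6, 7, 8]; color 2: [2, 5, 9, 12]; color 3: [13].
(χ(G) = 3 ≤ 4.)

Yes, G is 4-colorable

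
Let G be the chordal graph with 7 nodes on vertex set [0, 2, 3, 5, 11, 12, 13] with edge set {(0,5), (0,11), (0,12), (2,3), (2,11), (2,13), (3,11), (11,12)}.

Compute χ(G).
Clique number ω(G) = 3 (lower bound: χ ≥ ω).
The clique on [0, 11, 12] has size 3, forcing χ ≥ 3, and the coloring below uses 3 colors, so χ(G) = 3.
A valid 3-coloring: color 1: [5, 11, 13]; color 2: [0, 2]; color 3: [3, 12].

χ(G) = 3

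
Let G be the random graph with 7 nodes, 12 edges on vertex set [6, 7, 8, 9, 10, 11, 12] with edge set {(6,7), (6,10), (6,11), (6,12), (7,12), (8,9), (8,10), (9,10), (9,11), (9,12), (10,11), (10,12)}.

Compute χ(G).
χ(G) = 3

Clique number ω(G) = 3 (lower bound: χ ≥ ω).
The clique on [8, 9, 10] has size 3, forcing χ ≥ 3, and the coloring below uses 3 colors, so χ(G) = 3.
A valid 3-coloring: color 1: [7, 10]; color 2: [6, 9]; color 3: [8, 11, 12].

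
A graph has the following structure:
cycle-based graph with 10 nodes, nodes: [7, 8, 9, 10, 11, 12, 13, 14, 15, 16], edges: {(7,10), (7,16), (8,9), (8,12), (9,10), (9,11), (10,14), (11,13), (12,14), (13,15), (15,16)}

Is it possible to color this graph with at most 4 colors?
Yes, G is 4-colorable

A valid 4-coloring: color 1: [7, 9, 12, 15]; color 2: [8, 10, 11, 16]; color 3: [13, 14].
(χ(G) = 3 ≤ 4.)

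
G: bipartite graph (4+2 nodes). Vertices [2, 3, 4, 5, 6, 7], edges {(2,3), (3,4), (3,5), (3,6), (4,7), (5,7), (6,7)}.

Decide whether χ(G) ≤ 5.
Yes, G is 5-colorable

A valid 5-coloring: color 1: [3, 7]; color 2: [2, 4, 5, 6].
(χ(G) = 2 ≤ 5.)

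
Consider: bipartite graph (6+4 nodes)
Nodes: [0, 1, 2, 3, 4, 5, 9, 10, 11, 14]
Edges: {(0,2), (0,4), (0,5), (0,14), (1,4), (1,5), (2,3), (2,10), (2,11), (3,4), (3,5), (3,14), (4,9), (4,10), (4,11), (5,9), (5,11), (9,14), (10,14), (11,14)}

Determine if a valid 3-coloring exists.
A valid 3-coloring: color 1: [2, 4, 5, 14]; color 2: [0, 1, 3, 9, 10, 11].
(χ(G) = 2 ≤ 3.)

Yes, G is 3-colorable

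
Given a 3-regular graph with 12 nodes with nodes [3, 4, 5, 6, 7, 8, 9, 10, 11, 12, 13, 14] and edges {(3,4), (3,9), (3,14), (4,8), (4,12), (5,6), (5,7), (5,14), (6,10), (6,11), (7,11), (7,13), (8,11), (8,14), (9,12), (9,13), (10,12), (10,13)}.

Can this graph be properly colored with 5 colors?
A valid 5-coloring: color 1: [3, 6, 8, 12, 13]; color 2: [4, 5, 9, 10, 11]; color 3: [7, 14].
(χ(G) = 3 ≤ 5.)

Yes, G is 5-colorable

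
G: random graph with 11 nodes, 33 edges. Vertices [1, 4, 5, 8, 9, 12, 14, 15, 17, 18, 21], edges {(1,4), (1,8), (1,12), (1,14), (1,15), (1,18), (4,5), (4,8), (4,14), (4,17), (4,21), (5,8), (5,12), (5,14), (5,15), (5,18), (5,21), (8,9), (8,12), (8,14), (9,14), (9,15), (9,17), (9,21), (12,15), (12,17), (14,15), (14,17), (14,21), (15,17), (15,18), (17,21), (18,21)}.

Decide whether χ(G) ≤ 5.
Yes, G is 5-colorable

A valid 5-coloring: color 1: [12, 14, 18]; color 2: [8, 15, 21]; color 3: [1, 5, 17]; color 4: [4, 9].
(χ(G) = 4 ≤ 5.)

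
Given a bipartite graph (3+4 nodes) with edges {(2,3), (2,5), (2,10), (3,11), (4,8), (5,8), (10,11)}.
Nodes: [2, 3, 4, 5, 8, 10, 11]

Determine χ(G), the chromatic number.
Clique number ω(G) = 2 (lower bound: χ ≥ ω).
The graph is bipartite (no odd cycle), so 2 colors suffice: χ(G) = 2.
A valid 2-coloring: color 1: [2, 8, 11]; color 2: [3, 4, 5, 10].

χ(G) = 2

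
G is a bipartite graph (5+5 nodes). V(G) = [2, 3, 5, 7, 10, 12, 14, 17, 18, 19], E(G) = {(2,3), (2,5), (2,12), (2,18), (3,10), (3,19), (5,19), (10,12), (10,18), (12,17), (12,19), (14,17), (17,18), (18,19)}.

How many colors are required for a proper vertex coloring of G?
Clique number ω(G) = 2 (lower bound: χ ≥ ω).
The graph is bipartite (no odd cycle), so 2 colors suffice: χ(G) = 2.
A valid 2-coloring: color 1: [2, 7, 10, 17, 19]; color 2: [3, 5, 12, 14, 18].

χ(G) = 2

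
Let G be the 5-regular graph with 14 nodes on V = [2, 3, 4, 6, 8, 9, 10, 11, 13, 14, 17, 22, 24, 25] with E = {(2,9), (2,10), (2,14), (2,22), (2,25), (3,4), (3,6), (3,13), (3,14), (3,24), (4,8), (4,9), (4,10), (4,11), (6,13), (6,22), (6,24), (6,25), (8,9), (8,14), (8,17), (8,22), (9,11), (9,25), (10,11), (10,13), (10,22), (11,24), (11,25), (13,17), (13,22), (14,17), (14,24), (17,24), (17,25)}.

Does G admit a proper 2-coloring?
The clique on vertices [2, 9, 25] has size 3 > 2, so it alone needs 3 colors.

No, G is not 2-colorable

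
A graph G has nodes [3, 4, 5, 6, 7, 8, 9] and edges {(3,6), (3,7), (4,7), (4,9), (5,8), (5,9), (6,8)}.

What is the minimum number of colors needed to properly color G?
χ(G) = 3

Clique number ω(G) = 2 (lower bound: χ ≥ ω).
Odd cycle [6, 8, 5, 9, 4, 7, 3] needs 3 colors (χ ≥ 3).
The coloring below uses 3 colors, so χ(G) = 3.
A valid 3-coloring: color 1: [6, 7, 9]; color 2: [3, 4, 8]; color 3: [5].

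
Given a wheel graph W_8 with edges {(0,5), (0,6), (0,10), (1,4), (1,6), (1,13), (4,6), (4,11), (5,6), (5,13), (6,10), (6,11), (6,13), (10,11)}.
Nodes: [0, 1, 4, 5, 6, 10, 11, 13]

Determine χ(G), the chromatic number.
χ(G) = 4

Clique number ω(G) = 3 (lower bound: χ ≥ ω).
Odd cycle [5, 13, 1, 4, 11, 10, 0] needs 3 colors (χ ≥ 3).
Vertex 6 is adjacent to every vertex of [0, 1, 4, 5, 10, 11, 13], which already need 3 colors among themselves, so 6 needs a new color (χ ≥ 4).
The coloring below uses 4 colors, so χ(G) = 4.
A valid 4-coloring: color 1: [6]; color 2: [1, 5, 10]; color 3: [0, 4, 13]; color 4: [11].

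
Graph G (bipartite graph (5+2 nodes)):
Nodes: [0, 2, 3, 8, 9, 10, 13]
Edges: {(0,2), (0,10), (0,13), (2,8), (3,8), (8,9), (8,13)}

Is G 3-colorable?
Yes, G is 3-colorable

A valid 3-coloring: color 1: [0, 8]; color 2: [2, 3, 9, 10, 13].
(χ(G) = 2 ≤ 3.)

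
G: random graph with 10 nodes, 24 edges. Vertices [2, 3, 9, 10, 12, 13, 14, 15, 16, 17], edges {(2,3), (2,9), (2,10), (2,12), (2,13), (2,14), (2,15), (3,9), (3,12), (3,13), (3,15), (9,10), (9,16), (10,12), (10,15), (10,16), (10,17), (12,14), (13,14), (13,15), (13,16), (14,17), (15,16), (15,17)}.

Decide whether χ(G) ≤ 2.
No, G is not 2-colorable

The clique on vertices [2, 3, 13, 15] has size 4 > 2, so it alone needs 4 colors.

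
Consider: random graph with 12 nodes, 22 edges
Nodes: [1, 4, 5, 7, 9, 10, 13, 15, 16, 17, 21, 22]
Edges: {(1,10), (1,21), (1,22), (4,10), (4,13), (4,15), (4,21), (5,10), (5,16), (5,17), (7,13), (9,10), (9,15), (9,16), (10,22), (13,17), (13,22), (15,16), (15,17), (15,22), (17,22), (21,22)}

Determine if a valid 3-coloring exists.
Yes, G is 3-colorable

A valid 3-coloring: color 1: [4, 5, 7, 9, 22]; color 2: [10, 13, 15, 21]; color 3: [1, 16, 17].
(χ(G) = 3 ≤ 3.)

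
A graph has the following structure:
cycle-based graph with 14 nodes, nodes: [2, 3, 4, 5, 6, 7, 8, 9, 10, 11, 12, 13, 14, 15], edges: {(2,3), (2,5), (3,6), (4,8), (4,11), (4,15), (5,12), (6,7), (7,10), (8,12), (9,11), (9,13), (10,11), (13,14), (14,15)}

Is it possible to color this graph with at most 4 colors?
A valid 4-coloring: color 1: [3, 5, 7, 8, 11, 13, 15]; color 2: [2, 4, 6, 9, 10, 12, 14].
(χ(G) = 2 ≤ 4.)

Yes, G is 4-colorable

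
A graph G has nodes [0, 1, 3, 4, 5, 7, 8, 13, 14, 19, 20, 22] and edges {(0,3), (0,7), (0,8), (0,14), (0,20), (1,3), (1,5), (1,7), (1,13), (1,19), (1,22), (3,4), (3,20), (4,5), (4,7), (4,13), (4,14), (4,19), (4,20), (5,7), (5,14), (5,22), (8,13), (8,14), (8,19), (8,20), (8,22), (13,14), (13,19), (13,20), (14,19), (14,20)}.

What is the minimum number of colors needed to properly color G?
Clique number ω(G) = 4 (lower bound: χ ≥ ω).
The clique on [0, 8, 14, 20] has size 4, forcing χ ≥ 4, and the coloring below uses 4 colors, so χ(G) = 4.
A valid 4-coloring: color 1: [1, 4, 8]; color 2: [3, 7, 14, 22]; color 3: [0, 5, 13]; color 4: [19, 20].

χ(G) = 4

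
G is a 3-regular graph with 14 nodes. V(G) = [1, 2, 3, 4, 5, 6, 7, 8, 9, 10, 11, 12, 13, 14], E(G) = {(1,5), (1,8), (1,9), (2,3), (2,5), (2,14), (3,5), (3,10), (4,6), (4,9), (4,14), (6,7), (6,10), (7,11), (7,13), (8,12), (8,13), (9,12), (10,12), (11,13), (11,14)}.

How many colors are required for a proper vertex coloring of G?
χ(G) = 3

Clique number ω(G) = 3 (lower bound: χ ≥ ω).
The clique on [2, 3, 5] has size 3, forcing χ ≥ 3, and the coloring below uses 3 colors, so χ(G) = 3.
A valid 3-coloring: color 1: [1, 2, 6, 12, 13]; color 2: [4, 5, 8, 10, 11]; color 3: [3, 7, 9, 14].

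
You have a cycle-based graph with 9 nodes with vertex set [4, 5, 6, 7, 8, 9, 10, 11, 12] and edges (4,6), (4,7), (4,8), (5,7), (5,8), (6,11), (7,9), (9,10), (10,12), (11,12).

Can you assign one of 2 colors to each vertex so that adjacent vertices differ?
No, G is not 2-colorable

Odd cycle [7, 9, 10, 12, 11, 6, 4] needs 3 colors (χ ≥ 3).
Hence χ(G) ≥ 3 > 2, so no proper 2-coloring exists.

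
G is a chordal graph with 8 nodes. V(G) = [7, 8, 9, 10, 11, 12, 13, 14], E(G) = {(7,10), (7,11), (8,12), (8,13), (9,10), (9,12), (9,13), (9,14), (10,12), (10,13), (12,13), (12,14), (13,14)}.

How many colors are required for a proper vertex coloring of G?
χ(G) = 4

Clique number ω(G) = 4 (lower bound: χ ≥ ω).
The clique on [9, 10, 12, 13] has size 4, forcing χ ≥ 4, and the coloring below uses 4 colors, so χ(G) = 4.
A valid 4-coloring: color 1: [7, 13]; color 2: [11, 12]; color 3: [8, 10, 14]; color 4: [9].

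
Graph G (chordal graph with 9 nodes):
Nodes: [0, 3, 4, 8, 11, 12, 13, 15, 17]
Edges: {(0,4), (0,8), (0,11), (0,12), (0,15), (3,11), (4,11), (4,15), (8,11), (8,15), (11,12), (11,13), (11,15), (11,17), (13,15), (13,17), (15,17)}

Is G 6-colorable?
Yes, G is 6-colorable

A valid 6-coloring: color 1: [11]; color 2: [3, 12, 15]; color 3: [0, 17]; color 4: [4, 8, 13].
(χ(G) = 4 ≤ 6.)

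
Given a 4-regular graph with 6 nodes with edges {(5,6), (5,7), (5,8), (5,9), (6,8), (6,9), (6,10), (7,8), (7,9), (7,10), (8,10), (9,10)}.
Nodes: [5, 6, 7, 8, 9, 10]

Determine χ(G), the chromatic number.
χ(G) = 3

Clique number ω(G) = 3 (lower bound: χ ≥ ω).
The clique on [6, 8, 10] has size 3, forcing χ ≥ 3, and the coloring below uses 3 colors, so χ(G) = 3.
A valid 3-coloring: color 1: [6, 7]; color 2: [8, 9]; color 3: [5, 10].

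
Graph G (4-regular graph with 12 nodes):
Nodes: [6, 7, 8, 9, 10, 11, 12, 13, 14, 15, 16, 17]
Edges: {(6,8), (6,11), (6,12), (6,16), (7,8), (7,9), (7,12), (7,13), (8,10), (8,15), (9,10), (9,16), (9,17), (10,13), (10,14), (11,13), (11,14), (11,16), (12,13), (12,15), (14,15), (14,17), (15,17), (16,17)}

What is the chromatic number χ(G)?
χ(G) = 3

Clique number ω(G) = 3 (lower bound: χ ≥ ω).
The clique on [6, 11, 16] has size 3, forcing χ ≥ 3, and the coloring below uses 3 colors, so χ(G) = 3.
A valid 3-coloring: color 1: [7, 10, 15, 16]; color 2: [6, 9, 13, 14]; color 3: [8, 11, 12, 17].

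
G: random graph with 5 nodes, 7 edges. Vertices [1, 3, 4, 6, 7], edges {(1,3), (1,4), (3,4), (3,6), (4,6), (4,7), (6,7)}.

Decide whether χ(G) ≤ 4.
Yes, G is 4-colorable

A valid 4-coloring: color 1: [4]; color 2: [1, 6]; color 3: [3, 7].
(χ(G) = 3 ≤ 4.)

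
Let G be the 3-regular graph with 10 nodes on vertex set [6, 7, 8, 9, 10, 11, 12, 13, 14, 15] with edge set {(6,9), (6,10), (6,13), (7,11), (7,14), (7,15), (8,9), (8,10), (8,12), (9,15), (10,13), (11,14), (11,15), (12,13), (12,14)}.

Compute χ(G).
Clique number ω(G) = 3 (lower bound: χ ≥ ω).
The clique on [6, 10, 13] has size 3, forcing χ ≥ 3, and the coloring below uses 3 colors, so χ(G) = 3.
A valid 3-coloring: color 1: [9, 10, 11, 12]; color 2: [6, 8, 14, 15]; color 3: [7, 13].

χ(G) = 3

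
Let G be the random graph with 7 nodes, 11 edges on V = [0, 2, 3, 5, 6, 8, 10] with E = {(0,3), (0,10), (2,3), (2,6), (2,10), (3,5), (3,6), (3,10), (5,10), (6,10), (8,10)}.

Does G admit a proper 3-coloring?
The clique on vertices [2, 3, 6, 10] has size 4 > 3, so it alone needs 4 colors.

No, G is not 3-colorable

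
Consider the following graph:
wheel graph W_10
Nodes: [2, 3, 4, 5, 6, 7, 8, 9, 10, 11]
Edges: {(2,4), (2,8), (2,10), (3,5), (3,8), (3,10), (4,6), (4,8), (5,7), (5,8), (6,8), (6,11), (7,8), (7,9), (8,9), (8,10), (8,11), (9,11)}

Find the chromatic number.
Clique number ω(G) = 3 (lower bound: χ ≥ ω).
Odd cycle [2, 4, 6, 11, 9, 7, 5, 3, 10] needs 3 colors (χ ≥ 3).
Vertex 8 is adjacent to every vertex of [2, 3, 4, 5, 6, 7, 9, 10, 11], which already need 3 colors among themselves, so 8 needs a new color (χ ≥ 4).
The coloring below uses 4 colors, so χ(G) = 4.
A valid 4-coloring: color 1: [8]; color 2: [2, 3, 6, 9]; color 3: [4, 7, 10, 11]; color 4: [5].

χ(G) = 4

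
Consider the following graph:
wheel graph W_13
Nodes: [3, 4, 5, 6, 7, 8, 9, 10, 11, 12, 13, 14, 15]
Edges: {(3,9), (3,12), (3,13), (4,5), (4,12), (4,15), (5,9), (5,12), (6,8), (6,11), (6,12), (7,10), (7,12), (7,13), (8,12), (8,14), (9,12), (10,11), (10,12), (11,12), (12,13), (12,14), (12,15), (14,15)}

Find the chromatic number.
Clique number ω(G) = 3 (lower bound: χ ≥ ω).
The clique on [3, 9, 12] has size 3, forcing χ ≥ 3, and the coloring below uses 3 colors, so χ(G) = 3.
A valid 3-coloring: color 1: [12]; color 2: [4, 6, 9, 10, 13, 14]; color 3: [3, 5, 7, 8, 11, 15].

χ(G) = 3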